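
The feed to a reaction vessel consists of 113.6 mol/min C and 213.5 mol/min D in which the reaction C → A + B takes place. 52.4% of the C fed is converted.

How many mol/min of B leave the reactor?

C reacted = 0.524 × 113.6 = 59.53 mol/min; ν_C = −1, so ξ = 59.53/1 = 59.53 mol/min.
Outlet amounts (n = n₀ + ν ξ):
  C: 113.6 − 1(59.53) = 54.07
  A: 0 + 1(59.53) = 59.53
  B: 0 + 1(59.53) = 59.53
  D: 213.5 (inert)

59.5 mol/min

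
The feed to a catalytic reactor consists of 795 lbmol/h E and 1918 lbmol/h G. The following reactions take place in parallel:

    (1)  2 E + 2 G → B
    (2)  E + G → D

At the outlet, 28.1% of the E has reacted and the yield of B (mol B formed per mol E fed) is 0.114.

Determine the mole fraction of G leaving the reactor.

0.706

Yield of B: 1ξ₁ / 795 = 0.114 → ξ₁ = 90.63 lbmol/h.
Conversion of E: 2ξ₁ + 1ξ₂ = 0.281 × 795 = 223.4 → ξ₂ = 42.13 lbmol/h.
Outlet amounts (n = n₀ + Σ ν·ξ):
  E: 795 − 2(90.63) − 1(42.13) = 571.6
  G: 1918 − 2(90.63) − 1(42.13) = 1695
  B: 0 + 1(90.63) = 90.63
  D: 0 + 1(42.13) = 42.13
Total out = 2399 lbmol/h; y_G = 1695 / 2399 = 0.7064.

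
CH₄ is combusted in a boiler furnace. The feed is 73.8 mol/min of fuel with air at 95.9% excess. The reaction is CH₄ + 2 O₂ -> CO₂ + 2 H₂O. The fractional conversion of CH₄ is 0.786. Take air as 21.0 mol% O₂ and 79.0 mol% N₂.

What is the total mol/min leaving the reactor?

Stoichiometric O₂ = 2 × 73.8 = 147.6 mol/min; O₂ fed = 147.6 × 1.959 = 289.1 mol/min.
N₂ fed = 289.1 × 79/21 = 1088 mol/min.
Fuel reacted = 0.786 × 73.8 → ξ = 58.01 mol/min.
Outlet (n = n₀ + ν ξ):
  CH₄: 73.8 − 1(58.01) = 15.79
  O₂: 289.1 − 2(58.01) = 173.1
  N₂: 1088 (inert)
  CO₂: 0 + 1(58.01) = 58.01
  H₂O: 0 + 2(58.01) = 116
Total out = 15.79 + 173.1 + 1088 + 58.01 + 116 = 1451 mol/min.

1450 mol/min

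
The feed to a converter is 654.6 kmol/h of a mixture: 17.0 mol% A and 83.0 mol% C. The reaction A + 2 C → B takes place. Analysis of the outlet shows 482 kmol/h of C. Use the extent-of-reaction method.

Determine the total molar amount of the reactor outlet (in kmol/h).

For C: n = n₀ − 2ξ → 482 = 543.3 − 2ξ, giving ξ = 30.66 kmol/h.
Outlet amounts (n = n₀ + ν ξ):
  A: 111.3 − 1(30.66) = 80.62
  C: 543.3 − 2(30.66) = 482
  B: 0 + 1(30.66) = 30.66
Total out = 80.62 + 482 + 30.66 = 593.3 kmol/h.

593 kmol/h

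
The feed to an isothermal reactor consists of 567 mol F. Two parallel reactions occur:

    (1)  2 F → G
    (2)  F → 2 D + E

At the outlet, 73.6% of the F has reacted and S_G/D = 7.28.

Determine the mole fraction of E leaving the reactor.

0.0353

Conversion of F: F consumed = 0.736 × 567 = 417.3 mol = 2ξ₁ + 1ξ₂.
Selectivity: 1ξ₁ / (2ξ₂) = 7.28 → ξ₁ = 14.56 ξ₂.
Substitute: (2·14.56 + 1) ξ₂ = 417.3 → ξ₂ = 13.85 mol, ξ₁ = 201.7 mol.
Outlet amounts (n = n₀ + Σ ν·ξ):
  F: 567 − 2(201.7) − 1(13.85) = 149.7
  G: 0 + 1(201.7) = 201.7
  D: 0 + 2(13.85) = 27.71
  E: 0 + 1(13.85) = 13.85
Total out = 393 mol; y_E = 13.85 / 393 = 0.03526.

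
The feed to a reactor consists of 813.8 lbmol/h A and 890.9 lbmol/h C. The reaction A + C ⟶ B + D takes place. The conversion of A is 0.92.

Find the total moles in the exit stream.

A reacted = 0.92 × 813.8 = 748.7 lbmol/h; ν_A = −1, so ξ = 748.7/1 = 748.7 lbmol/h.
Outlet amounts (n = n₀ + ν ξ):
  A: 813.8 − 1(748.7) = 65.1
  C: 890.9 − 1(748.7) = 142.2
  B: 0 + 1(748.7) = 748.7
  D: 0 + 1(748.7) = 748.7
Total out = 65.1 + 142.2 + 748.7 + 748.7 = 1705 lbmol/h.

1700 lbmol/h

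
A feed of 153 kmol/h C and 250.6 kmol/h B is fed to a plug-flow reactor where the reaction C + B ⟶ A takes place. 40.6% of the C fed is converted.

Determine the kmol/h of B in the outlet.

188 kmol/h

C reacted = 0.406 × 153 = 62.12 kmol/h; ν_C = −1, so ξ = 62.12/1 = 62.12 kmol/h.
Outlet amounts (n = n₀ + ν ξ):
  C: 153 − 1(62.12) = 90.88
  B: 250.6 − 1(62.12) = 188.5
  A: 0 + 1(62.12) = 62.12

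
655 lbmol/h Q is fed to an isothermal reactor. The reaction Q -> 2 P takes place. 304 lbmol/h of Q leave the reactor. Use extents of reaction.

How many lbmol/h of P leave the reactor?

702 lbmol/h

For Q: n = n₀ − 1ξ → 304 = 655 − 1ξ, giving ξ = 351 lbmol/h.
Outlet amounts (n = n₀ + ν ξ):
  Q: 655 − 1(351) = 304
  P: 0 + 2(351) = 702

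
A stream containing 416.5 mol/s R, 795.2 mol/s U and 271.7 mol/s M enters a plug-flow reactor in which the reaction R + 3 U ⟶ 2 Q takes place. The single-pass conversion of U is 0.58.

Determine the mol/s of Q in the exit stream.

U reacted = 0.58 × 795.2 = 461.2 mol/s; ν_U = −3, so ξ = 461.2/3 = 153.7 mol/s.
Outlet amounts (n = n₀ + ν ξ):
  R: 416.5 − 1(153.7) = 262.8
  U: 795.2 − 3(153.7) = 334
  Q: 0 + 2(153.7) = 307.5
  M: 271.7 (inert)

307 mol/s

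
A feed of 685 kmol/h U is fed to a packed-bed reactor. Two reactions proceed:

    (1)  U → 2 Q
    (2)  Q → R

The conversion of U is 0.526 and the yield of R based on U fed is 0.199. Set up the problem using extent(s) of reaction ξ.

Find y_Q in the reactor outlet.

Conversion of U: U consumed = 1ξ₁ = 0.526 × 685 → ξ₁ = 360.3 kmol/h.
Yield of R: 1ξ₂ / 685 = 0.199 → ξ₂ = 136.3 kmol/h.
Outlet amounts (n = n₀ + Σ ν·ξ):
  U: 685 − 1(360.3) = 324.7
  Q: 0 + 2(360.3) − 1(136.3) = 584.3
  R: 0 + 1(136.3) = 136.3
Total out = 1045 kmol/h; y_Q = 584.3 / 1045 = 0.559.

0.559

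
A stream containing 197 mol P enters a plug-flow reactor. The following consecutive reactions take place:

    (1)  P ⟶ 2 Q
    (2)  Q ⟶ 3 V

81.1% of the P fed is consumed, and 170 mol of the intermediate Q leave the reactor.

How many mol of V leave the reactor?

Conversion of P: P consumed = 1ξ₁ = 0.811 × 197 → ξ₁ = 159.8 mol.
Q balance: n_Q = 0 + 2ξ₁ − 1ξ₂ = 170 → ξ₂ = (2·159.8 − 170)/1 = 149.5 mol.
Outlet amounts (n = n₀ + Σ ν·ξ):
  P: 197 − 1(159.8) = 37.23
  Q: 0 + 2(159.8) − 1(149.5) = 170
  V: 0 + 3(149.5) = 448.6

449 mol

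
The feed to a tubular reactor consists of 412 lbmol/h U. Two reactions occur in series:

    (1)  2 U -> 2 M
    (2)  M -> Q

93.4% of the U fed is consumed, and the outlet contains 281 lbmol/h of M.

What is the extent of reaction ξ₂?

ξ₂ = 104 lbmol/h

Conversion of U: U consumed = 2ξ₁ = 0.934 × 412 → ξ₁ = 192.4 lbmol/h.
M balance: n_M = 0 + 2ξ₁ − 1ξ₂ = 281 → ξ₂ = (2·192.4 − 281)/1 = 103.8 lbmol/h.
Outlet amounts (n = n₀ + Σ ν·ξ):
  U: 412 − 2(192.4) = 27.19
  M: 0 + 2(192.4) − 1(103.8) = 281
  Q: 0 + 1(103.8) = 103.8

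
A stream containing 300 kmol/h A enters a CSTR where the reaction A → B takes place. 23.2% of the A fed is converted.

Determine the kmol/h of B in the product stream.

A reacted = 0.232 × 300 = 69.6 kmol/h; ν_A = −1, so ξ = 69.6/1 = 69.6 kmol/h.
Outlet amounts (n = n₀ + ν ξ):
  A: 300 − 1(69.6) = 230.4
  B: 0 + 1(69.6) = 69.6

69.6 kmol/h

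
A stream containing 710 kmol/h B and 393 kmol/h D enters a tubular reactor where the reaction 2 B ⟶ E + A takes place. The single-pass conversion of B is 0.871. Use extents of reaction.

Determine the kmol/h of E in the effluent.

B reacted = 0.871 × 710 = 618.4 kmol/h; ν_B = −2, so ξ = 618.4/2 = 309.2 kmol/h.
Outlet amounts (n = n₀ + ν ξ):
  B: 710 − 2(309.2) = 91.59
  E: 0 + 1(309.2) = 309.2
  A: 0 + 1(309.2) = 309.2
  D: 393 (inert)

309 kmol/h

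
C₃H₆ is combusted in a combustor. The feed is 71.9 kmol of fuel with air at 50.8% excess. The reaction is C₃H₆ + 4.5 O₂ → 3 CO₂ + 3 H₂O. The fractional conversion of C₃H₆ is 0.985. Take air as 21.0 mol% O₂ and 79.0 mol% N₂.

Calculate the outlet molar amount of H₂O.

Stoichiometric O₂ = 4.5 × 71.9 = 323.6 kmol; O₂ fed = 323.6 × 1.508 = 487.9 kmol.
N₂ fed = 487.9 × 79/21 = 1835 kmol.
Fuel reacted = 0.985 × 71.9 → ξ = 70.82 kmol.
Outlet (n = n₀ + ν ξ):
  C₃H₆: 71.9 − 1(70.82) = 1.079
  O₂: 487.9 − 4.5(70.82) = 169.2
  N₂: 1835 (inert)
  CO₂: 0 + 3(70.82) = 212.5
  H₂O: 0 + 3(70.82) = 212.5

212 kmol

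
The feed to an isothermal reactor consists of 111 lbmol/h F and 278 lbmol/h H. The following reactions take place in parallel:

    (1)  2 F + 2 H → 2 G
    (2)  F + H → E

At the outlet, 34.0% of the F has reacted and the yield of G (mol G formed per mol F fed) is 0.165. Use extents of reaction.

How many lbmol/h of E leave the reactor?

19.4 lbmol/h

Yield of G: 2ξ₁ / 111 = 0.165 → ξ₁ = 9.158 lbmol/h.
Conversion of F: 2ξ₁ + 1ξ₂ = 0.34 × 111 = 37.74 → ξ₂ = 19.43 lbmol/h.
Outlet amounts (n = n₀ + Σ ν·ξ):
  F: 111 − 2(9.158) − 1(19.43) = 73.26
  H: 278 − 2(9.158) − 1(19.43) = 240.3
  G: 0 + 2(9.158) = 18.32
  E: 0 + 1(19.43) = 19.43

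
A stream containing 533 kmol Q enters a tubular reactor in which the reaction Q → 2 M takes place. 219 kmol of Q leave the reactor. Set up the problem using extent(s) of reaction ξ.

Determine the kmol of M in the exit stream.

628 kmol

For Q: n = n₀ − 1ξ → 219 = 533 − 1ξ, giving ξ = 314 kmol.
Outlet amounts (n = n₀ + ν ξ):
  Q: 533 − 1(314) = 219
  M: 0 + 2(314) = 628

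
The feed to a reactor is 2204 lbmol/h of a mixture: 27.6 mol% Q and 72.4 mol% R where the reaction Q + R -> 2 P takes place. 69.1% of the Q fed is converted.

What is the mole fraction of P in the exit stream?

0.381

Q reacted = 0.691 × 608.3 = 420.3 lbmol/h; ν_Q = −1, so ξ = 420.3/1 = 420.3 lbmol/h.
Outlet amounts (n = n₀ + ν ξ):
  Q: 608.3 − 1(420.3) = 188
  R: 1596 − 1(420.3) = 1175
  P: 0 + 2(420.3) = 840.7
Total out = 2204 lbmol/h; y_P = 840.7 / 2204 = 0.3814.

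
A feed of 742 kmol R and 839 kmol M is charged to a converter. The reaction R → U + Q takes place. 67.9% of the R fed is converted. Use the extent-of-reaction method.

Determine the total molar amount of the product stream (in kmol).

R reacted = 0.679 × 742 = 503.8 kmol; ν_R = −1, so ξ = 503.8/1 = 503.8 kmol.
Outlet amounts (n = n₀ + ν ξ):
  R: 742 − 1(503.8) = 238.2
  U: 0 + 1(503.8) = 503.8
  Q: 0 + 1(503.8) = 503.8
  M: 839 (inert)
Total out = 238.2 + 503.8 + 503.8 + 839 = 2085 kmol.

2080 kmol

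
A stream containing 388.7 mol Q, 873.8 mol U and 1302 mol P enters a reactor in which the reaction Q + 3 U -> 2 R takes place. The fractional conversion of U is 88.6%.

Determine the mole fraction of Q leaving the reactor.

0.0638

U reacted = 0.886 × 873.8 = 774.2 mol; ν_U = −3, so ξ = 774.2/3 = 258.1 mol.
Outlet amounts (n = n₀ + ν ξ):
  Q: 388.7 − 1(258.1) = 130.6
  U: 873.8 − 3(258.1) = 99.61
  R: 0 + 2(258.1) = 516.1
  P: 1302 (inert)
Total out = 2048 mol; y_Q = 130.6 / 2048 = 0.06378.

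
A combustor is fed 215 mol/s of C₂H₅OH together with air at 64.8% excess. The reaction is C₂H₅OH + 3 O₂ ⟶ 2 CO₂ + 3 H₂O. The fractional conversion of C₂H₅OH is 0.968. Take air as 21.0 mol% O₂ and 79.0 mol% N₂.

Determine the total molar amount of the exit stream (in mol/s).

5480 mol/s

Stoichiometric O₂ = 3 × 215 = 645 mol/s; O₂ fed = 645 × 1.648 = 1063 mol/s.
N₂ fed = 1063 × 79/21 = 3999 mol/s.
Fuel reacted = 0.968 × 215 → ξ = 208.1 mol/s.
Outlet (n = n₀ + ν ξ):
  C₂H₅OH: 215 − 1(208.1) = 6.88
  O₂: 1063 − 3(208.1) = 438.6
  N₂: 3999 (inert)
  CO₂: 0 + 2(208.1) = 416.2
  H₂O: 0 + 3(208.1) = 624.4
Total out = 6.88 + 438.6 + 3999 + 416.2 + 624.4 = 5485 mol/s.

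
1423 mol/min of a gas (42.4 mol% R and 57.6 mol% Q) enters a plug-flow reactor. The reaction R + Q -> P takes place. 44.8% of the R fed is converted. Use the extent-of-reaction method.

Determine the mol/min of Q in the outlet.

R reacted = 0.448 × 603.4 = 270.3 mol/min; ν_R = −1, so ξ = 270.3/1 = 270.3 mol/min.
Outlet amounts (n = n₀ + ν ξ):
  R: 603.4 − 1(270.3) = 333.1
  Q: 819.6 − 1(270.3) = 549.3
  P: 0 + 1(270.3) = 270.3

549 mol/min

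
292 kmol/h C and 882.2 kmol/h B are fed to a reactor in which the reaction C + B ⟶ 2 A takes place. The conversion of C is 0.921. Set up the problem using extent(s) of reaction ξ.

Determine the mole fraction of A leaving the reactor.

0.458

C reacted = 0.921 × 292 = 268.9 kmol/h; ν_C = −1, so ξ = 268.9/1 = 268.9 kmol/h.
Outlet amounts (n = n₀ + ν ξ):
  C: 292 − 1(268.9) = 23.07
  B: 882.2 − 1(268.9) = 613.3
  A: 0 + 2(268.9) = 537.9
Total out = 1174 kmol/h; y_A = 537.9 / 1174 = 0.4581.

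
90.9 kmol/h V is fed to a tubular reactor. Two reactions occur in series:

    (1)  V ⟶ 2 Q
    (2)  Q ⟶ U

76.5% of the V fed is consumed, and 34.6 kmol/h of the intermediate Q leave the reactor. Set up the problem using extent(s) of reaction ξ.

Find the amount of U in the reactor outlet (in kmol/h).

104 kmol/h

Conversion of V: V consumed = 1ξ₁ = 0.765 × 90.9 → ξ₁ = 69.54 kmol/h.
Q balance: n_Q = 0 + 2ξ₁ − 1ξ₂ = 34.6 → ξ₂ = (2·69.54 − 34.6)/1 = 104.5 kmol/h.
Outlet amounts (n = n₀ + Σ ν·ξ):
  V: 90.9 − 1(69.54) = 21.36
  Q: 0 + 2(69.54) − 1(104.5) = 34.6
  U: 0 + 1(104.5) = 104.5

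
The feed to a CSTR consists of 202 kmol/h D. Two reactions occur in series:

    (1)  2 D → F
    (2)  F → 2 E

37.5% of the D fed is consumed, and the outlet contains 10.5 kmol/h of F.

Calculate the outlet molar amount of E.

Conversion of D: D consumed = 2ξ₁ = 0.375 × 202 → ξ₁ = 37.88 kmol/h.
F balance: n_F = 0 + 1ξ₁ − 1ξ₂ = 10.5 → ξ₂ = (1·37.88 − 10.5)/1 = 27.38 kmol/h.
Outlet amounts (n = n₀ + Σ ν·ξ):
  D: 202 − 2(37.88) = 126.2
  F: 0 + 1(37.88) − 1(27.38) = 10.5
  E: 0 + 2(27.38) = 54.75

54.8 kmol/h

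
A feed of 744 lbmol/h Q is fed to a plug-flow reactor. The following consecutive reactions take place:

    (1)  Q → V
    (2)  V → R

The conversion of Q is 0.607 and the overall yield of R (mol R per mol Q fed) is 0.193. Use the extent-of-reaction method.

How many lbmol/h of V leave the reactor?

308 lbmol/h

Conversion of Q: Q consumed = 1ξ₁ = 0.607 × 744 → ξ₁ = 451.6 lbmol/h.
Yield of R: 1ξ₂ / 744 = 0.193 → ξ₂ = 143.6 lbmol/h.
Outlet amounts (n = n₀ + Σ ν·ξ):
  Q: 744 − 1(451.6) = 292.4
  V: 0 + 1(451.6) − 1(143.6) = 308
  R: 0 + 1(143.6) = 143.6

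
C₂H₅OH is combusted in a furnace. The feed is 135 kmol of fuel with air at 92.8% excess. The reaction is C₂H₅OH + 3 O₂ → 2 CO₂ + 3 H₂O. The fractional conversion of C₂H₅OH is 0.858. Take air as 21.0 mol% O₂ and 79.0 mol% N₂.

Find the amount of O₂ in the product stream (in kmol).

433 kmol

Stoichiometric O₂ = 3 × 135 = 405 kmol; O₂ fed = 405 × 1.928 = 780.8 kmol.
N₂ fed = 780.8 × 79/21 = 2937 kmol.
Fuel reacted = 0.858 × 135 → ξ = 115.8 kmol.
Outlet (n = n₀ + ν ξ):
  C₂H₅OH: 135 − 1(115.8) = 19.17
  O₂: 780.8 − 3(115.8) = 433.3
  N₂: 2937 (inert)
  CO₂: 0 + 2(115.8) = 231.7
  H₂O: 0 + 3(115.8) = 347.5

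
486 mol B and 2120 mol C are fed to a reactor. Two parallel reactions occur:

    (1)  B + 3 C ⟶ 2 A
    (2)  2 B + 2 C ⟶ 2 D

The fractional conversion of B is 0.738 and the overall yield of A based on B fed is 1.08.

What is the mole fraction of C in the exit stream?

0.623

Yield of A: 2ξ₁ / 486 = 1.08 → ξ₁ = 262.4 mol.
Conversion of B: 1ξ₁ + 2ξ₂ = 0.738 × 486 = 358.7 → ξ₂ = 48.11 mol.
Outlet amounts (n = n₀ + Σ ν·ξ):
  B: 486 − 1(262.4) − 2(48.11) = 127.3
  C: 2120 − 3(262.4) − 2(48.11) = 1236
  A: 0 + 2(262.4) = 524.9
  D: 0 + 2(48.11) = 96.23
Total out = 1985 mol; y_C = 1236 / 1985 = 0.6229.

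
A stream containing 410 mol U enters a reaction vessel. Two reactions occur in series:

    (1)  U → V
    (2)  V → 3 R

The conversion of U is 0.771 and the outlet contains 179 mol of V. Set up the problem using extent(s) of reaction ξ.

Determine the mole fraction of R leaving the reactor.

0.601

Conversion of U: U consumed = 1ξ₁ = 0.771 × 410 → ξ₁ = 316.1 mol.
V balance: n_V = 0 + 1ξ₁ − 1ξ₂ = 179 → ξ₂ = (1·316.1 − 179)/1 = 137.1 mol.
Outlet amounts (n = n₀ + Σ ν·ξ):
  U: 410 − 1(316.1) = 93.89
  V: 0 + 1(316.1) − 1(137.1) = 179
  R: 0 + 3(137.1) = 411.3
Total out = 684.2 mol; y_R = 411.3 / 684.2 = 0.6012.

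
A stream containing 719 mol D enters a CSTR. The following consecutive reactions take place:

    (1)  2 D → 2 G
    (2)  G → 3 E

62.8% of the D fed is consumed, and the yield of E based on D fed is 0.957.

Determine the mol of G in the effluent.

Conversion of D: D consumed = 2ξ₁ = 0.628 × 719 → ξ₁ = 225.8 mol.
Yield of E: 3ξ₂ / 719 = 0.957 → ξ₂ = 229.4 mol.
Outlet amounts (n = n₀ + Σ ν·ξ):
  D: 719 − 2(225.8) = 267.5
  G: 0 + 2(225.8) − 1(229.4) = 222.2
  E: 0 + 3(229.4) = 688.1

222 mol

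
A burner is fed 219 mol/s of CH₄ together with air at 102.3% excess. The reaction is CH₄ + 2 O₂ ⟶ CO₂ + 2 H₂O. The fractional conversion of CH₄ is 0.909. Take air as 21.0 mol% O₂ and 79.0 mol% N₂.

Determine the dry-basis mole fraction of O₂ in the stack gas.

0.121

Stoichiometric O₂ = 2 × 219 = 438 mol/s; O₂ fed = 438 × 2.023 = 886.1 mol/s.
N₂ fed = 886.1 × 79/21 = 3333 mol/s.
Fuel reacted = 0.909 × 219 → ξ = 199.1 mol/s.
Outlet (n = n₀ + ν ξ):
  CH₄: 219 − 1(199.1) = 19.93
  O₂: 886.1 − 2(199.1) = 487.9
  N₂: 3333 (inert)
  CO₂: 0 + 1(199.1) = 199.1
  H₂O: 0 + 2(199.1) = 398.1
Dry total = 4040 mol/s; y_O₂ (dry) = 487.9 / 4040 = 0.1208.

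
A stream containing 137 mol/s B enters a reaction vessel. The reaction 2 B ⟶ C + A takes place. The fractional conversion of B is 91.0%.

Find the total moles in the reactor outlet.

B reacted = 0.91 × 137 = 124.7 mol/s; ν_B = −2, so ξ = 124.7/2 = 62.34 mol/s.
Outlet amounts (n = n₀ + ν ξ):
  B: 137 − 2(62.34) = 12.33
  C: 0 + 1(62.34) = 62.34
  A: 0 + 1(62.34) = 62.34
Total out = 12.33 + 62.34 + 62.34 = 137 mol/s.

137 mol/s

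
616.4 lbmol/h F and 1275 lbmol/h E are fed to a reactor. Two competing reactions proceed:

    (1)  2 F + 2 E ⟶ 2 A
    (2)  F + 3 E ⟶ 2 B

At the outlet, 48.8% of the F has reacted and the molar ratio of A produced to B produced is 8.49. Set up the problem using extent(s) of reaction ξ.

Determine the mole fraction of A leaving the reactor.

Conversion of F: F consumed = 0.488 × 616.4 = 300.8 lbmol/h = 2ξ₁ + 1ξ₂.
Selectivity: 2ξ₁ / (2ξ₂) = 8.49 → ξ₁ = 8.49 ξ₂.
Substitute: (2·8.49 + 1) ξ₂ = 300.8 → ξ₂ = 16.73 lbmol/h, ξ₁ = 142 lbmol/h.
Outlet amounts (n = n₀ + Σ ν·ξ):
  F: 616.4 − 2(142) − 1(16.73) = 315.6
  E: 1275 − 2(142) − 3(16.73) = 940.7
  A: 0 + 2(142) = 284.1
  B: 0 + 2(16.73) = 33.46
Total out = 1574 lbmol/h; y_A = 284.1 / 1574 = 0.1805.

0.18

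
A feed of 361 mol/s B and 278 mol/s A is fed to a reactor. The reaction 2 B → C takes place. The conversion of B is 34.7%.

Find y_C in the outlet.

0.109

B reacted = 0.347 × 361 = 125.3 mol/s; ν_B = −2, so ξ = 125.3/2 = 62.63 mol/s.
Outlet amounts (n = n₀ + ν ξ):
  B: 361 − 2(62.63) = 235.7
  C: 0 + 1(62.63) = 62.63
  A: 278 (inert)
Total out = 576.4 mol/s; y_C = 62.63 / 576.4 = 0.1087.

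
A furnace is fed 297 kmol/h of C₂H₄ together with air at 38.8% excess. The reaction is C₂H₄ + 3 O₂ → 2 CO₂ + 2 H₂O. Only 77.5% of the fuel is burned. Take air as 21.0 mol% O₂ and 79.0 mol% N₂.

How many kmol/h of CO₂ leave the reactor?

460 kmol/h

Stoichiometric O₂ = 3 × 297 = 891 kmol/h; O₂ fed = 891 × 1.388 = 1237 kmol/h.
N₂ fed = 1237 × 79/21 = 4652 kmol/h.
Fuel reacted = 0.775 × 297 → ξ = 230.2 kmol/h.
Outlet (n = n₀ + ν ξ):
  C₂H₄: 297 − 1(230.2) = 66.82
  O₂: 1237 − 3(230.2) = 546.2
  N₂: 4652 (inert)
  CO₂: 0 + 2(230.2) = 460.4
  H₂O: 0 + 2(230.2) = 460.4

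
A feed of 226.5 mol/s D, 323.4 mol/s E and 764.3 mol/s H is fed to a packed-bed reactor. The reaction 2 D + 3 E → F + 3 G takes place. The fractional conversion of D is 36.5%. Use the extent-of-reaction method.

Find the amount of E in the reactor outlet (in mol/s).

199 mol/s

D reacted = 0.365 × 226.5 = 82.67 mol/s; ν_D = −2, so ξ = 82.67/2 = 41.34 mol/s.
Outlet amounts (n = n₀ + ν ξ):
  D: 226.5 − 2(41.34) = 143.8
  E: 323.4 − 3(41.34) = 199.4
  F: 0 + 1(41.34) = 41.34
  G: 0 + 3(41.34) = 124
  H: 764.3 (inert)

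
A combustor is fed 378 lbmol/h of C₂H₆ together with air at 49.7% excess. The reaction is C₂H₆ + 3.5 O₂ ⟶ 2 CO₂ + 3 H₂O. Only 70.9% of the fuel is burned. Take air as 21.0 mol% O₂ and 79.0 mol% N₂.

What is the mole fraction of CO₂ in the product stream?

0.0539

Stoichiometric O₂ = 3.5 × 378 = 1323 lbmol/h; O₂ fed = 1323 × 1.497 = 1981 lbmol/h.
N₂ fed = 1981 × 79/21 = 7451 lbmol/h.
Fuel reacted = 0.709 × 378 → ξ = 268 lbmol/h.
Outlet (n = n₀ + ν ξ):
  C₂H₆: 378 − 1(268) = 110
  O₂: 1981 − 3.5(268) = 1043
  N₂: 7451 (inert)
  CO₂: 0 + 2(268) = 536
  H₂O: 0 + 3(268) = 804
Total out = 9943 lbmol/h; y_CO₂ = 536 / 9943 = 0.05391.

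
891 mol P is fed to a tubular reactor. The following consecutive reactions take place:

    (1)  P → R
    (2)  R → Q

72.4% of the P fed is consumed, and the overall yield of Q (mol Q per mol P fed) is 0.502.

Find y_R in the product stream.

Conversion of P: P consumed = 1ξ₁ = 0.724 × 891 → ξ₁ = 645.1 mol.
Yield of Q: 1ξ₂ / 891 = 0.502 → ξ₂ = 447.3 mol.
Outlet amounts (n = n₀ + Σ ν·ξ):
  P: 891 − 1(645.1) = 245.9
  R: 0 + 1(645.1) − 1(447.3) = 197.8
  Q: 0 + 1(447.3) = 447.3
Total out = 891 mol; y_R = 197.8 / 891 = 0.222.

0.222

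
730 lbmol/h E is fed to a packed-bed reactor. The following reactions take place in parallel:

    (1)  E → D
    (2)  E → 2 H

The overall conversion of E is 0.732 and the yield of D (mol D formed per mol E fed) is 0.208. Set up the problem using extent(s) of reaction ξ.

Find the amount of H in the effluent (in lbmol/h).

Yield of D: 1ξ₁ / 730 = 0.208 → ξ₁ = 151.8 lbmol/h.
Conversion of E: 1ξ₁ + 1ξ₂ = 0.732 × 730 = 534.4 → ξ₂ = 382.5 lbmol/h.
Outlet amounts (n = n₀ + Σ ν·ξ):
  E: 730 − 1(151.8) − 1(382.5) = 195.6
  D: 0 + 1(151.8) = 151.8
  H: 0 + 2(382.5) = 765

765 lbmol/h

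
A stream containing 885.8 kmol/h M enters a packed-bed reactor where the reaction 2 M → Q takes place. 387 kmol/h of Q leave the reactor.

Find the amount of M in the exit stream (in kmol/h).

112 kmol/h

For Q: n = n₀ + 1ξ → 387 = 0 + 1ξ, giving ξ = 387 kmol/h.
Outlet amounts (n = n₀ + ν ξ):
  M: 885.8 − 2(387) = 111.8
  Q: 0 + 1(387) = 387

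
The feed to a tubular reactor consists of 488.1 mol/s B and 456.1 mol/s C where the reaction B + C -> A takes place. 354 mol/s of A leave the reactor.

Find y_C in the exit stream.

0.173

For A: n = n₀ + 1ξ → 354 = 0 + 1ξ, giving ξ = 354 mol/s.
Outlet amounts (n = n₀ + ν ξ):
  B: 488.1 − 1(354) = 134.1
  C: 456.1 − 1(354) = 102.1
  A: 0 + 1(354) = 354
Total out = 590.2 mol/s; y_C = 102.1 / 590.2 = 0.173.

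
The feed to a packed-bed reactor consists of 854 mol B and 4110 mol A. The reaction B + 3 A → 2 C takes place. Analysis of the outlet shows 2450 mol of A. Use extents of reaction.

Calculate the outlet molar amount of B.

301 mol

For A: n = n₀ − 3ξ → 2450 = 4110 − 3ξ, giving ξ = 553.3 mol.
Outlet amounts (n = n₀ + ν ξ):
  B: 854 − 1(553.3) = 300.7
  A: 4110 − 3(553.3) = 2450
  C: 0 + 2(553.3) = 1107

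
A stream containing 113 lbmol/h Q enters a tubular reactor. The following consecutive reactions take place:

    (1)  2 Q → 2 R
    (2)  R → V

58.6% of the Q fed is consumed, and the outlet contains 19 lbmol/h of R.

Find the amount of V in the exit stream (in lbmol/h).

47.2 lbmol/h

Conversion of Q: Q consumed = 2ξ₁ = 0.586 × 113 → ξ₁ = 33.11 lbmol/h.
R balance: n_R = 0 + 2ξ₁ − 1ξ₂ = 19 → ξ₂ = (2·33.11 − 19)/1 = 47.22 lbmol/h.
Outlet amounts (n = n₀ + Σ ν·ξ):
  Q: 113 − 2(33.11) = 46.78
  R: 0 + 2(33.11) − 1(47.22) = 19
  V: 0 + 1(47.22) = 47.22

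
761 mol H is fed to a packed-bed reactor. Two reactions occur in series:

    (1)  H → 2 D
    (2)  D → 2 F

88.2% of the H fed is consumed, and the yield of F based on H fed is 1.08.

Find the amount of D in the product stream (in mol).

Conversion of H: H consumed = 1ξ₁ = 0.882 × 761 → ξ₁ = 671.2 mol.
Yield of F: 2ξ₂ / 761 = 1.08 → ξ₂ = 410.9 mol.
Outlet amounts (n = n₀ + Σ ν·ξ):
  H: 761 − 1(671.2) = 89.8
  D: 0 + 2(671.2) − 1(410.9) = 931.5
  F: 0 + 2(410.9) = 821.9

931 mol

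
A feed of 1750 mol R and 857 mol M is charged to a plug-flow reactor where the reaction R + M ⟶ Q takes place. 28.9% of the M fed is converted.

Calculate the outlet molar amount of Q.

M reacted = 0.289 × 857 = 247.7 mol; ν_M = −1, so ξ = 247.7/1 = 247.7 mol.
Outlet amounts (n = n₀ + ν ξ):
  R: 1750 − 1(247.7) = 1502
  M: 857 − 1(247.7) = 609.3
  Q: 0 + 1(247.7) = 247.7

248 mol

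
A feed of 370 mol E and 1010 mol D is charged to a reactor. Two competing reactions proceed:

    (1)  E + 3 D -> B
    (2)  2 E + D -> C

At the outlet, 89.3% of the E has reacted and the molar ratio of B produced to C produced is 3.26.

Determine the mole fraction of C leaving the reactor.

Conversion of E: E consumed = 0.893 × 370 = 330.4 mol = 1ξ₁ + 2ξ₂.
Selectivity: 1ξ₁ / (1ξ₂) = 3.26 → ξ₁ = 3.26 ξ₂.
Substitute: (1·3.26 + 2) ξ₂ = 330.4 → ξ₂ = 62.82 mol, ξ₁ = 204.8 mol.
Outlet amounts (n = n₀ + Σ ν·ξ):
  E: 370 − 1(204.8) − 2(62.82) = 39.59
  D: 1010 − 3(204.8) − 1(62.82) = 332.8
  B: 0 + 1(204.8) = 204.8
  C: 0 + 1(62.82) = 62.82
Total out = 640 mol; y_C = 62.82 / 640 = 0.09814.

0.0981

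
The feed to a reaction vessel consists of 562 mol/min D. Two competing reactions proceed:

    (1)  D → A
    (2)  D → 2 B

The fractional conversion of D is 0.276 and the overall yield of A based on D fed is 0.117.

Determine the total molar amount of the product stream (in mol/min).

651 mol/min

Yield of A: 1ξ₁ / 562 = 0.117 → ξ₁ = 65.75 mol/min.
Conversion of D: 1ξ₁ + 1ξ₂ = 0.276 × 562 = 155.1 → ξ₂ = 89.36 mol/min.
Outlet amounts (n = n₀ + Σ ν·ξ):
  D: 562 − 1(65.75) − 1(89.36) = 406.9
  A: 0 + 1(65.75) = 65.75
  B: 0 + 2(89.36) = 178.7
Total out = 406.9 + 65.75 + 178.7 = 651.4 mol/min.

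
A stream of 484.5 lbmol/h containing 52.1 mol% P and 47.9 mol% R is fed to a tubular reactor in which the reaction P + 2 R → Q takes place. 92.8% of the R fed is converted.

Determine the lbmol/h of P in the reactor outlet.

145 lbmol/h

R reacted = 0.928 × 232.1 = 215.4 lbmol/h; ν_R = −2, so ξ = 215.4/2 = 107.7 lbmol/h.
Outlet amounts (n = n₀ + ν ξ):
  P: 252.4 − 1(107.7) = 144.7
  R: 232.1 − 2(107.7) = 16.71
  Q: 0 + 1(107.7) = 107.7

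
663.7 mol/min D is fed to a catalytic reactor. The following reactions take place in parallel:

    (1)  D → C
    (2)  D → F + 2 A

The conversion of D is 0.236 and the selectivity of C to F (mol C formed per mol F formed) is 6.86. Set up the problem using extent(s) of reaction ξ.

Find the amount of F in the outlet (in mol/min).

Conversion of D: D consumed = 0.236 × 663.7 = 156.6 mol/min = 1ξ₁ + 1ξ₂.
Selectivity: 1ξ₁ / (1ξ₂) = 6.86 → ξ₁ = 6.86 ξ₂.
Substitute: (1·6.86 + 1) ξ₂ = 156.6 → ξ₂ = 19.93 mol/min, ξ₁ = 136.7 mol/min.
Outlet amounts (n = n₀ + Σ ν·ξ):
  D: 663.7 − 1(136.7) − 1(19.93) = 507.1
  C: 0 + 1(136.7) = 136.7
  F: 0 + 1(19.93) = 19.93
  A: 0 + 2(19.93) = 39.86

19.9 mol/min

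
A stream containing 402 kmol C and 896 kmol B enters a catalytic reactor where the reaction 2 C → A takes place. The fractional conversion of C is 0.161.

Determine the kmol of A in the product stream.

C reacted = 0.161 × 402 = 64.72 kmol; ν_C = −2, so ξ = 64.72/2 = 32.36 kmol.
Outlet amounts (n = n₀ + ν ξ):
  C: 402 − 2(32.36) = 337.3
  A: 0 + 1(32.36) = 32.36
  B: 896 (inert)

32.4 kmol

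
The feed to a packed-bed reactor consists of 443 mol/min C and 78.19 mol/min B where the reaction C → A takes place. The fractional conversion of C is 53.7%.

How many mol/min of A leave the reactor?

238 mol/min

C reacted = 0.537 × 443 = 237.9 mol/min; ν_C = −1, so ξ = 237.9/1 = 237.9 mol/min.
Outlet amounts (n = n₀ + ν ξ):
  C: 443 − 1(237.9) = 205.1
  A: 0 + 1(237.9) = 237.9
  B: 78.19 (inert)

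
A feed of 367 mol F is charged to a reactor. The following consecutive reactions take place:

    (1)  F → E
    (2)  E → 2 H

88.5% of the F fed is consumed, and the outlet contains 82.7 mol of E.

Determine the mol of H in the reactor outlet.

484 mol

Conversion of F: F consumed = 1ξ₁ = 0.885 × 367 → ξ₁ = 324.8 mol.
E balance: n_E = 0 + 1ξ₁ − 1ξ₂ = 82.7 → ξ₂ = (1·324.8 − 82.7)/1 = 242.1 mol.
Outlet amounts (n = n₀ + Σ ν·ξ):
  F: 367 − 1(324.8) = 42.2
  E: 0 + 1(324.8) − 1(242.1) = 82.7
  H: 0 + 2(242.1) = 484.2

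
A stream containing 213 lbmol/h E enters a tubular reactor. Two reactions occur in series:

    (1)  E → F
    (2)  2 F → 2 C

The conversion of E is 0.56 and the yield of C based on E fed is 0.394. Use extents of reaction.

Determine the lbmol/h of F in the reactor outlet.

Conversion of E: E consumed = 1ξ₁ = 0.56 × 213 → ξ₁ = 119.3 lbmol/h.
Yield of C: 2ξ₂ / 213 = 0.394 → ξ₂ = 41.96 lbmol/h.
Outlet amounts (n = n₀ + Σ ν·ξ):
  E: 213 − 1(119.3) = 93.72
  F: 0 + 1(119.3) − 2(41.96) = 35.36
  C: 0 + 2(41.96) = 83.92

35.4 lbmol/h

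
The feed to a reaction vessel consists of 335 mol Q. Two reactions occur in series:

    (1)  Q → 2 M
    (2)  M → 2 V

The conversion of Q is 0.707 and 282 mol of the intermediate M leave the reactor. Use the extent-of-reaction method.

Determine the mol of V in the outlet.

383 mol

Conversion of Q: Q consumed = 1ξ₁ = 0.707 × 335 → ξ₁ = 236.8 mol.
M balance: n_M = 0 + 2ξ₁ − 1ξ₂ = 282 → ξ₂ = (2·236.8 − 282)/1 = 191.7 mol.
Outlet amounts (n = n₀ + Σ ν·ξ):
  Q: 335 − 1(236.8) = 98.16
  M: 0 + 2(236.8) − 1(191.7) = 282
  V: 0 + 2(191.7) = 383.4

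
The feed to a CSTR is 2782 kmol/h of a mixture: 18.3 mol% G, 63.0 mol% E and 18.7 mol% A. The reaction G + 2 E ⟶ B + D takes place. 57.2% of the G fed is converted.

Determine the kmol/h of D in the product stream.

291 kmol/h

G reacted = 0.572 × 509.1 = 291.2 kmol/h; ν_G = −1, so ξ = 291.2/1 = 291.2 kmol/h.
Outlet amounts (n = n₀ + ν ξ):
  G: 509.1 − 1(291.2) = 217.9
  E: 1753 − 2(291.2) = 1170
  B: 0 + 1(291.2) = 291.2
  D: 0 + 1(291.2) = 291.2
  A: 520.2 (inert)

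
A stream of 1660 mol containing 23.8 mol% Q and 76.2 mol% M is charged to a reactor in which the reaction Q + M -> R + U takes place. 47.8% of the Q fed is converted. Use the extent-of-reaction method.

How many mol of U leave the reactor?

189 mol

Q reacted = 0.478 × 395.1 = 188.8 mol; ν_Q = −1, so ξ = 188.8/1 = 188.8 mol.
Outlet amounts (n = n₀ + ν ξ):
  Q: 395.1 − 1(188.8) = 206.2
  M: 1265 − 1(188.8) = 1076
  R: 0 + 1(188.8) = 188.8
  U: 0 + 1(188.8) = 188.8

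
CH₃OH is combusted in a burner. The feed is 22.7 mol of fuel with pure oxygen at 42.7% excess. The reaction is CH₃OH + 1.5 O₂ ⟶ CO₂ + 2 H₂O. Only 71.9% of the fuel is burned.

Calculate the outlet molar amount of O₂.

Stoichiometric O₂ = 1.5 × 22.7 = 34.05 mol; O₂ fed = 34.05 × 1.427 = 48.59 mol.
Fuel reacted = 0.719 × 22.7 → ξ = 16.32 mol.
Outlet (n = n₀ + ν ξ):
  CH₃OH: 22.7 − 1(16.32) = 6.379
  O₂: 48.59 − 1.5(16.32) = 24.11
  CO₂: 0 + 1(16.32) = 16.32
  H₂O: 0 + 2(16.32) = 32.64

24.1 mol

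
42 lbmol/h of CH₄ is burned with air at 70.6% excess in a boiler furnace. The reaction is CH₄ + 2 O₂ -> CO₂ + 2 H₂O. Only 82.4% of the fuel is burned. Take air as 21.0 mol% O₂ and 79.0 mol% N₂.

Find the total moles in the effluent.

Stoichiometric O₂ = 2 × 42 = 84 lbmol/h; O₂ fed = 84 × 1.706 = 143.3 lbmol/h.
N₂ fed = 143.3 × 79/21 = 539.1 lbmol/h.
Fuel reacted = 0.824 × 42 → ξ = 34.61 lbmol/h.
Outlet (n = n₀ + ν ξ):
  CH₄: 42 − 1(34.61) = 7.392
  O₂: 143.3 − 2(34.61) = 74.09
  N₂: 539.1 (inert)
  CO₂: 0 + 1(34.61) = 34.61
  H₂O: 0 + 2(34.61) = 69.22
Total out = 7.392 + 74.09 + 539.1 + 34.61 + 69.22 = 724.4 lbmol/h.

724 lbmol/h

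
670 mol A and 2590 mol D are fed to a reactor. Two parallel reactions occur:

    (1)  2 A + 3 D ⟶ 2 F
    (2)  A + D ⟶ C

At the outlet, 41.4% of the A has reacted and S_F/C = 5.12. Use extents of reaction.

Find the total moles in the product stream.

2870 mol

Conversion of A: A consumed = 0.414 × 670 = 277.4 mol = 2ξ₁ + 1ξ₂.
Selectivity: 2ξ₁ / (1ξ₂) = 5.12 → ξ₁ = 2.56 ξ₂.
Substitute: (2·2.56 + 1) ξ₂ = 277.4 → ξ₂ = 45.32 mol, ξ₁ = 116 mol.
Outlet amounts (n = n₀ + Σ ν·ξ):
  A: 670 − 2(116) − 1(45.32) = 392.6
  D: 2590 − 3(116) − 1(45.32) = 2197
  F: 0 + 2(116) = 232.1
  C: 0 + 1(45.32) = 45.32
Total out = 392.6 + 2197 + 232.1 + 45.32 = 2867 mol.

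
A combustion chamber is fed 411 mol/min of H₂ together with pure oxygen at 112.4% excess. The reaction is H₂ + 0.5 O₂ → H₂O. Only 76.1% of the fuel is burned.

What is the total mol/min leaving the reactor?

Stoichiometric O₂ = 0.5 × 411 = 205.5 mol/min; O₂ fed = 205.5 × 2.124 = 436.5 mol/min.
Fuel reacted = 0.761 × 411 → ξ = 312.8 mol/min.
Outlet (n = n₀ + ν ξ):
  H₂: 411 − 1(312.8) = 98.23
  O₂: 436.5 − 0.5(312.8) = 280.1
  H₂O: 0 + 1(312.8) = 312.8
Total out = 98.23 + 280.1 + 312.8 = 691.1 mol/min.

691 mol/min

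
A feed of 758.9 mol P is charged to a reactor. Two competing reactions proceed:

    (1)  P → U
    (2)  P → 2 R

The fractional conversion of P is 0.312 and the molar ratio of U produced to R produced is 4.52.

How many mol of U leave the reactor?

Conversion of P: P consumed = 0.312 × 758.9 = 236.8 mol = 1ξ₁ + 1ξ₂.
Selectivity: 1ξ₁ / (2ξ₂) = 4.52 → ξ₁ = 9.04 ξ₂.
Substitute: (1·9.04 + 1) ξ₂ = 236.8 → ξ₂ = 23.58 mol, ξ₁ = 213.2 mol.
Outlet amounts (n = n₀ + Σ ν·ξ):
  P: 758.9 − 1(213.2) − 1(23.58) = 522.1
  U: 0 + 1(213.2) = 213.2
  R: 0 + 2(23.58) = 47.17

213 mol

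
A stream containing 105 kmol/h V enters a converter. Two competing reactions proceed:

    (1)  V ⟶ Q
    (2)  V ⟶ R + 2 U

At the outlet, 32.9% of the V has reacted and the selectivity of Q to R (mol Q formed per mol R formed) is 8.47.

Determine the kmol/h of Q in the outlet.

Conversion of V: V consumed = 0.329 × 105 = 34.55 kmol/h = 1ξ₁ + 1ξ₂.
Selectivity: 1ξ₁ / (1ξ₂) = 8.47 → ξ₁ = 8.47 ξ₂.
Substitute: (1·8.47 + 1) ξ₂ = 34.55 → ξ₂ = 3.648 kmol/h, ξ₁ = 30.9 kmol/h.
Outlet amounts (n = n₀ + Σ ν·ξ):
  V: 105 − 1(30.9) − 1(3.648) = 70.45
  Q: 0 + 1(30.9) = 30.9
  R: 0 + 1(3.648) = 3.648
  U: 0 + 2(3.648) = 7.296

30.9 kmol/h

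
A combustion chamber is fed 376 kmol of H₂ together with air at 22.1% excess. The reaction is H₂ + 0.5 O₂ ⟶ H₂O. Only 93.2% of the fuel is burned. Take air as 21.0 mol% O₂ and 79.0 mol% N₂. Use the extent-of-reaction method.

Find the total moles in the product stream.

1290 kmol

Stoichiometric O₂ = 0.5 × 376 = 188 kmol; O₂ fed = 188 × 1.221 = 229.5 kmol.
N₂ fed = 229.5 × 79/21 = 863.5 kmol.
Fuel reacted = 0.932 × 376 → ξ = 350.4 kmol.
Outlet (n = n₀ + ν ξ):
  H₂: 376 − 1(350.4) = 25.57
  O₂: 229.5 − 0.5(350.4) = 54.33
  N₂: 863.5 (inert)
  H₂O: 0 + 1(350.4) = 350.4
Total out = 25.57 + 54.33 + 863.5 + 350.4 = 1294 kmol.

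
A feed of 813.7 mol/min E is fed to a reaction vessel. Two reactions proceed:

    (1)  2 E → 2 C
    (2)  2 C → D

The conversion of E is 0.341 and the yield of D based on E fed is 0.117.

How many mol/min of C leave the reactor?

87.1 mol/min

Conversion of E: E consumed = 2ξ₁ = 0.341 × 813.7 → ξ₁ = 138.7 mol/min.
Yield of D: 1ξ₂ / 813.7 = 0.117 → ξ₂ = 95.2 mol/min.
Outlet amounts (n = n₀ + Σ ν·ξ):
  E: 813.7 − 2(138.7) = 536.2
  C: 0 + 2(138.7) − 2(95.2) = 87.07
  D: 0 + 1(95.2) = 95.2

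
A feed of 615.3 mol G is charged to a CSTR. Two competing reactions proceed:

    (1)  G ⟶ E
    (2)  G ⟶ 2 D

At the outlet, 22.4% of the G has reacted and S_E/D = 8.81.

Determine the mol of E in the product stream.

Conversion of G: G consumed = 0.224 × 615.3 = 137.8 mol = 1ξ₁ + 1ξ₂.
Selectivity: 1ξ₁ / (2ξ₂) = 8.81 → ξ₁ = 17.62 ξ₂.
Substitute: (1·17.62 + 1) ξ₂ = 137.8 → ξ₂ = 7.402 mol, ξ₁ = 130.4 mol.
Outlet amounts (n = n₀ + Σ ν·ξ):
  G: 615.3 − 1(130.4) − 1(7.402) = 477.5
  E: 0 + 1(130.4) = 130.4
  D: 0 + 2(7.402) = 14.8

130 mol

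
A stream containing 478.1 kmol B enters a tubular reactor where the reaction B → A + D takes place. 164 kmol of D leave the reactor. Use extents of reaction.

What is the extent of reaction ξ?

ξ = 164 kmol

For D: n = n₀ + 1ξ → 164 = 0 + 1ξ, giving ξ = 164 kmol.
Outlet amounts (n = n₀ + ν ξ):
  B: 478.1 − 1(164) = 314.1
  A: 0 + 1(164) = 164
  D: 0 + 1(164) = 164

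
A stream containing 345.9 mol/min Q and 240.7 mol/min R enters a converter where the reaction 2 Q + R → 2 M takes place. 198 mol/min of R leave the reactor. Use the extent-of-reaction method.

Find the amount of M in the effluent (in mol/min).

For R: n = n₀ − 1ξ → 198 = 240.7 − 1ξ, giving ξ = 42.7 mol/min.
Outlet amounts (n = n₀ + ν ξ):
  Q: 345.9 − 2(42.7) = 260.5
  R: 240.7 − 1(42.7) = 198
  M: 0 + 2(42.7) = 85.4

85.4 mol/min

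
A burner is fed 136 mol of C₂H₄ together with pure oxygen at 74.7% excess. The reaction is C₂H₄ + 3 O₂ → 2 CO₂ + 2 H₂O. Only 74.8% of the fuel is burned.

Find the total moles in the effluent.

Stoichiometric O₂ = 3 × 136 = 408 mol; O₂ fed = 408 × 1.747 = 712.8 mol.
Fuel reacted = 0.748 × 136 → ξ = 101.7 mol.
Outlet (n = n₀ + ν ξ):
  C₂H₄: 136 − 1(101.7) = 34.27
  O₂: 712.8 − 3(101.7) = 407.6
  CO₂: 0 + 2(101.7) = 203.5
  H₂O: 0 + 2(101.7) = 203.5
Total out = 34.27 + 407.6 + 203.5 + 203.5 = 848.8 mol.

849 mol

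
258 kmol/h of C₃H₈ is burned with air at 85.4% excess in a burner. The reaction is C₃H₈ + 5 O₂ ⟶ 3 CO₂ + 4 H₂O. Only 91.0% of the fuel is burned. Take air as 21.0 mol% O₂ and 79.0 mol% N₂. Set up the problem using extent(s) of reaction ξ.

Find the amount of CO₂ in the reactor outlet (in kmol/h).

Stoichiometric O₂ = 5 × 258 = 1290 kmol/h; O₂ fed = 1290 × 1.854 = 2392 kmol/h.
N₂ fed = 2392 × 79/21 = 8997 kmol/h.
Fuel reacted = 0.91 × 258 → ξ = 234.8 kmol/h.
Outlet (n = n₀ + ν ξ):
  C₃H₈: 258 − 1(234.8) = 23.22
  O₂: 2392 − 5(234.8) = 1218
  N₂: 8997 (inert)
  CO₂: 0 + 3(234.8) = 704.3
  H₂O: 0 + 4(234.8) = 939.1

704 kmol/h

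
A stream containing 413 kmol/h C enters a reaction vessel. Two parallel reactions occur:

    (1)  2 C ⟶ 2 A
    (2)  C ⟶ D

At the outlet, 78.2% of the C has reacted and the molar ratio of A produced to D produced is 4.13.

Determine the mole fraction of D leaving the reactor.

Conversion of C: C consumed = 0.782 × 413 = 323 kmol/h = 2ξ₁ + 1ξ₂.
Selectivity: 2ξ₁ / (1ξ₂) = 4.13 → ξ₁ = 2.065 ξ₂.
Substitute: (2·2.065 + 1) ξ₂ = 323 → ξ₂ = 62.96 kmol/h, ξ₁ = 130 kmol/h.
Outlet amounts (n = n₀ + Σ ν·ξ):
  C: 413 − 2(130) − 1(62.96) = 90.03
  A: 0 + 2(130) = 260
  D: 0 + 1(62.96) = 62.96
Total out = 413 kmol/h; y_D = 62.96 / 413 = 0.1524.

0.152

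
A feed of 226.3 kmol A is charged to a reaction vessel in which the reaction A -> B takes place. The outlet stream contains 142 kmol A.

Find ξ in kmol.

ξ = 84.3 kmol

For A: n = n₀ − 1ξ → 142 = 226.3 − 1ξ, giving ξ = 84.3 kmol.
Outlet amounts (n = n₀ + ν ξ):
  A: 226.3 − 1(84.3) = 142
  B: 0 + 1(84.3) = 84.3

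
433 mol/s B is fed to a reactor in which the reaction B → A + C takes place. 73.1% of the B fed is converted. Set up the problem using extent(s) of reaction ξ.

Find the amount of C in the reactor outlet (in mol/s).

317 mol/s

B reacted = 0.731 × 433 = 316.5 mol/s; ν_B = −1, so ξ = 316.5/1 = 316.5 mol/s.
Outlet amounts (n = n₀ + ν ξ):
  B: 433 − 1(316.5) = 116.5
  A: 0 + 1(316.5) = 316.5
  C: 0 + 1(316.5) = 316.5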